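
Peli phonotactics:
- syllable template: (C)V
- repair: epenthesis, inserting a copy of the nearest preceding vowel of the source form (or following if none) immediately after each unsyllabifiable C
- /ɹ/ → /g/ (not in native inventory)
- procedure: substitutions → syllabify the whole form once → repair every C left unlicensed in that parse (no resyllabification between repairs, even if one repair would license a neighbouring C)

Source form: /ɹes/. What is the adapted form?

Substitution: /ɹ/ → /g/, giving /ges/.
Syllabifying with onset maximization leaves /s/ stranded (no codas are permitted; onsets are limited to one consonant).
Inserting the epenthetic vowel yields /s/ → /se/.

gese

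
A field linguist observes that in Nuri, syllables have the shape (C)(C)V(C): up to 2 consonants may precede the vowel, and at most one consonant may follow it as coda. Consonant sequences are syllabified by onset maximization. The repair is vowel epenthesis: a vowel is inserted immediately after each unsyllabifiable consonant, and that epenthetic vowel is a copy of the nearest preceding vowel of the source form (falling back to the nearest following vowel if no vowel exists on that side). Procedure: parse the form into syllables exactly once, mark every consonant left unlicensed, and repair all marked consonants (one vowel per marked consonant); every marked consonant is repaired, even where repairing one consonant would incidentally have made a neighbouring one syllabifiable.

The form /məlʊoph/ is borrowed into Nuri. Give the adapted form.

Syllabifying with onset maximization leaves /h/ stranded (at most one coda consonant is licensed; onsets may contain at most 2 consonants).
Each unlicensed consonant becomes the onset of a new syllable: /h/ → /ho/.

məlʊopho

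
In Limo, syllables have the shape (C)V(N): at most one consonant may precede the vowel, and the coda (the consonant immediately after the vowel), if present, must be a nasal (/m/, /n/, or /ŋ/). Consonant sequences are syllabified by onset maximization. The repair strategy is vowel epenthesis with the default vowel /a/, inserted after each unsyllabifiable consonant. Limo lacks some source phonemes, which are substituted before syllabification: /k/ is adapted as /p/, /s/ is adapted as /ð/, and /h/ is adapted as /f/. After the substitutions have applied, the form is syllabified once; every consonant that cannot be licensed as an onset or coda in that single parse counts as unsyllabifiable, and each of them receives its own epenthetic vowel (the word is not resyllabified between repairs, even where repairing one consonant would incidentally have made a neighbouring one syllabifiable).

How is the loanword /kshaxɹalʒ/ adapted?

paðafaxaɹalaʒa

Substitution: /k/ → /p/, /s/ → /ð/, /h/ → /f/, giving /pðfaxɹalʒ/.
Under (C)V(N), the unsyllabifiable consonants are /p/, /ð/, /x/, /l/, /ʒ/ (only a nasal (/m/, /n/, or /ŋ/) is licensed in coda position; onsets are limited to one consonant).
Epenthesis after each stranded consonant: /p/ → /pa/, /ð/ → /ða/, /x/ → /xa/, /l/ → /la/, /ʒ/ → /ʒa/.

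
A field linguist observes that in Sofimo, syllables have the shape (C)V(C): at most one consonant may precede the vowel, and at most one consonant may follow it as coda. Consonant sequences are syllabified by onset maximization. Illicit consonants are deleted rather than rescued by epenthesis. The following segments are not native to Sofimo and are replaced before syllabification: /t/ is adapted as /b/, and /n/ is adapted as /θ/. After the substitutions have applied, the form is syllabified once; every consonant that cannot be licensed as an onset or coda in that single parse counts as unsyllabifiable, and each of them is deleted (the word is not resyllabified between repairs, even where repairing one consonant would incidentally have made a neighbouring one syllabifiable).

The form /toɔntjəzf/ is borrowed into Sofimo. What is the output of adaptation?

boɔθjəz

Substitution: /t/ → /b/, /n/ → /θ/, giving /boɔθbjəzf/.
The consonants /b/, /f/ cannot be parsed into a legal (C)V(C) syllable (at most one coda consonant is licensed; onsets are limited to one consonant).
Deletion applies to /b/, /f/.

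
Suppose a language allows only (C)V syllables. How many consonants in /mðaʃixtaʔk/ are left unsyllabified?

The consonants /m/, /x/, /ʔ/, /k/ cannot be parsed into a legal (C)V syllable (no codas are permitted; onsets are limited to one consonant).

4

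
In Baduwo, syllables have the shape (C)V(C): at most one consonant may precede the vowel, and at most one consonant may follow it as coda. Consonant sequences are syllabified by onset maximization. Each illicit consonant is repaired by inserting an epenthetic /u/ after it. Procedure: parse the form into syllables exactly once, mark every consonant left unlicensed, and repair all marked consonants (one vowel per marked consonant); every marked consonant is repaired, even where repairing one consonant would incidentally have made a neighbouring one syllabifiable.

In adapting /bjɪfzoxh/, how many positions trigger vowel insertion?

2

The unsyllabifiable consonants are /b/, /h/; each receives one epenthetic vowel.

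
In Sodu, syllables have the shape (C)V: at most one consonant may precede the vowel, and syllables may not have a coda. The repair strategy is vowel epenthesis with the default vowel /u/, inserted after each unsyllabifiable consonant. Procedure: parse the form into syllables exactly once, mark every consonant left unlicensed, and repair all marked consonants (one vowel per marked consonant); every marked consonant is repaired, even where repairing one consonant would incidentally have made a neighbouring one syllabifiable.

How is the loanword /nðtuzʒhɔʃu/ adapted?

Under (C)V, the unsyllabifiable consonants are /n/, /ð/, /z/, /ʒ/ (no codas are permitted; onsets are limited to one consonant).
Inserting the epenthetic vowel yields /n/ → /nu/, /ð/ → /ðu/, /z/ → /zu/, /ʒ/ → /ʒu/.

nuðutuzuʒuhɔʃu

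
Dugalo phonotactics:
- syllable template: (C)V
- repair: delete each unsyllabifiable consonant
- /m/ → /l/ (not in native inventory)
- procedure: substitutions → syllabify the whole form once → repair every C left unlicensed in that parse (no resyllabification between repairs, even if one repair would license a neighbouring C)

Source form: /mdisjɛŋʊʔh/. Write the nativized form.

Substitution: /m/ → /l/, giving /ldisjɛŋʊʔh/.
The consonants /l/, /s/, /ʔ/, /h/ cannot be parsed into a legal (C)V syllable (no codas are permitted; onsets are limited to one consonant).
Deleting the stranded consonants removes /l/, /s/, /ʔ/, /h/.

dijɛŋʊ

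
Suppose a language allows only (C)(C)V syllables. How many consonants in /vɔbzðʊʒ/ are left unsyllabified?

2

The consonants /b/, /ʒ/ cannot be parsed into a legal (C)(C)V syllable (no codas are permitted; onsets may contain at most 2 consonants).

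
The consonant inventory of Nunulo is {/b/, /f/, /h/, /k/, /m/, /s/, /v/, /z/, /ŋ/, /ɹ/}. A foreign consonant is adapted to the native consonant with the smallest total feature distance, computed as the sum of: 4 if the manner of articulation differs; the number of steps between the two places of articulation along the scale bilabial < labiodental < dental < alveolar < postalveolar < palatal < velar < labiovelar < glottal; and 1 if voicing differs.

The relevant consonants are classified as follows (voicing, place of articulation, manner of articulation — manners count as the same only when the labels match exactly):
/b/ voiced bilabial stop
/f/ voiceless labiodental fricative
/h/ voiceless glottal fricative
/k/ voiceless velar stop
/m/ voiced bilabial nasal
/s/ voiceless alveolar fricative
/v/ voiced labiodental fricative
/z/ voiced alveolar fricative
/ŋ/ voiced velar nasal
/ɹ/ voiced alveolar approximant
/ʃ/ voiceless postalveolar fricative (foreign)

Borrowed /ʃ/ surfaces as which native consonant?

s

/s/ is closest: same manner (fricative), place distance 1 (postalveolar→alveolar), same voicing; total 1. Next closest is /z/ at distance 2.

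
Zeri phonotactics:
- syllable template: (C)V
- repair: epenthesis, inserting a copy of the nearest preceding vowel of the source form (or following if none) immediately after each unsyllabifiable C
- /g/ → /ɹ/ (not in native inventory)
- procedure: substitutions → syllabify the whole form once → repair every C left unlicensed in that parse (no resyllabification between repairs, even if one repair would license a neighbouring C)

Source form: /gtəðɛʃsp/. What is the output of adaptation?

Substitution: /g/ → /ɹ/, giving /ɹtəðɛʃsp/.
The consonants /ɹ/, /ʃ/, /s/, /p/ cannot be parsed into a legal (C)V syllable (no codas are permitted; onsets are limited to one consonant).
Each unlicensed consonant becomes the onset of a new syllable: /ɹ/ → /ɹə/, /ʃ/ → /ʃɛ/, /s/ → /sɛ/, /p/ → /pɛ/.

ɹətəðɛʃɛsɛpɛ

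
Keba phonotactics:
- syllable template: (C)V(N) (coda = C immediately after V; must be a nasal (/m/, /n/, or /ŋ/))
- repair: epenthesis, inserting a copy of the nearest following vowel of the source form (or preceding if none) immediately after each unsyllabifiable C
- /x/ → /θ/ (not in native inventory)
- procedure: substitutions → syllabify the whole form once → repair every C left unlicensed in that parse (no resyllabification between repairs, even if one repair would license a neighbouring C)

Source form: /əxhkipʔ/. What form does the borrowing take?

əθihikipiʔi

Substitution: /x/ → /θ/, giving /əθhkipʔ/.
The consonants /θ/, /h/, /p/, /ʔ/ cannot be parsed into a legal (C)V(N) syllable (only a nasal (/m/, /n/, or /ŋ/) is licensed in coda position; onsets are limited to one consonant).
Each unlicensed consonant becomes the onset of a new syllable: /θ/ → /θi/, /h/ → /hi/, /p/ → /pi/, /ʔ/ → /ʔi/.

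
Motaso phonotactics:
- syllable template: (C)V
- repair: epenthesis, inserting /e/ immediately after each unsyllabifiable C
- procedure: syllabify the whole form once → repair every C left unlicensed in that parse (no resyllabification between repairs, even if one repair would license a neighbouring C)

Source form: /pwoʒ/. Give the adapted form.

pewoʒe

Syllabifying with onset maximization leaves /p/, /ʒ/ stranded (no codas are permitted; onsets are limited to one consonant).
Epenthesis after each stranded consonant: /p/ → /pe/, /ʒ/ → /ʒe/.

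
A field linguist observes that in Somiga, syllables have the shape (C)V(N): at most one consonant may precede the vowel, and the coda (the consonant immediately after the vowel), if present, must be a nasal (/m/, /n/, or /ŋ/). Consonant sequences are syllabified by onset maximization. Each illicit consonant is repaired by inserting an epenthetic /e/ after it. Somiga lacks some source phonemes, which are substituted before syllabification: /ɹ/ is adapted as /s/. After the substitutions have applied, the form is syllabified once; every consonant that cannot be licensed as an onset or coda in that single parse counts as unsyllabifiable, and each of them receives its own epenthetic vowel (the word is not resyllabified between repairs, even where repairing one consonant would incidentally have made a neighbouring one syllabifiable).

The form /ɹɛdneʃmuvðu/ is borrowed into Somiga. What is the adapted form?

Substitution: /ɹ/ → /s/, giving /sɛdneʃmuvðu/.
Under (C)V(N), the unsyllabifiable consonants are /d/, /ʃ/, /v/ (only a nasal (/m/, /n/, or /ŋ/) is licensed in coda position; onsets are limited to one consonant).
Each unlicensed consonant becomes the onset of a new syllable: /d/ → /de/, /ʃ/ → /ʃe/, /v/ → /ve/.

sɛdeneʃemuveðu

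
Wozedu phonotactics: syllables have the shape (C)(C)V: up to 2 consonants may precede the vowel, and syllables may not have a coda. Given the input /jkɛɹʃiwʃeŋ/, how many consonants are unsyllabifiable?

Under (C)(C)V, the unsyllabifiable consonants are /ŋ/ (no codas are permitted; onsets may contain at most 2 consonants).

1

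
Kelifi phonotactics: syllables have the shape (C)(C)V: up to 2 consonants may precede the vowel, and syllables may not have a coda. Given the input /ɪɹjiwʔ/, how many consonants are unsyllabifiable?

The consonants /w/, /ʔ/ cannot be parsed into a legal (C)(C)V syllable (no codas are permitted; onsets may contain at most 2 consonants).

2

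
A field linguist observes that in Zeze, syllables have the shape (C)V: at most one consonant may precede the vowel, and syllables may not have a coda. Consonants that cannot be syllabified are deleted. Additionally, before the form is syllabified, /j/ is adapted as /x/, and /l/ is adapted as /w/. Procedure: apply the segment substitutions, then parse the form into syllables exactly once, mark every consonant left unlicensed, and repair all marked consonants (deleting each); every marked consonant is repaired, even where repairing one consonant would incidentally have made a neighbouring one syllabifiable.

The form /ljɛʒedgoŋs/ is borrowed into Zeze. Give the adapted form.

Substitution: /l/ → /w/, /j/ → /x/, giving /wxɛʒedgoŋs/.
Under (C)V, the unsyllabifiable consonants are /w/, /d/, /ŋ/, /s/ (no codas are permitted; onsets are limited to one consonant).
Each unlicensed consonant is deleted: /w/, /d/, /ŋ/, /s/.

xɛʒego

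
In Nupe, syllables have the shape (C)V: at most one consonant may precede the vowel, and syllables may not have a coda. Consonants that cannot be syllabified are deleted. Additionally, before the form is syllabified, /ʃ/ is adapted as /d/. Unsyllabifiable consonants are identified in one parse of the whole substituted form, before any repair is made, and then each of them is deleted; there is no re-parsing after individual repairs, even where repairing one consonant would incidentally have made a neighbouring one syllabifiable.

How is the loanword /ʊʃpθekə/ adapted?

ʊθekə

Substitution: /ʃ/ → /d/, giving /ʊdpθekə/.
Under (C)V, the unsyllabifiable consonants are /d/, /p/ (no codas are permitted; onsets are limited to one consonant).
Deletion applies to /d/, /p/.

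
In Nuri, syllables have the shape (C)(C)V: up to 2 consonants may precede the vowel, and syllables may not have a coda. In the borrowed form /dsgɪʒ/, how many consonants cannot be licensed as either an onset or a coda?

2

Syllabifying with onset maximization leaves /d/, /ʒ/ stranded (no codas are permitted; onsets may contain at most 2 consonants).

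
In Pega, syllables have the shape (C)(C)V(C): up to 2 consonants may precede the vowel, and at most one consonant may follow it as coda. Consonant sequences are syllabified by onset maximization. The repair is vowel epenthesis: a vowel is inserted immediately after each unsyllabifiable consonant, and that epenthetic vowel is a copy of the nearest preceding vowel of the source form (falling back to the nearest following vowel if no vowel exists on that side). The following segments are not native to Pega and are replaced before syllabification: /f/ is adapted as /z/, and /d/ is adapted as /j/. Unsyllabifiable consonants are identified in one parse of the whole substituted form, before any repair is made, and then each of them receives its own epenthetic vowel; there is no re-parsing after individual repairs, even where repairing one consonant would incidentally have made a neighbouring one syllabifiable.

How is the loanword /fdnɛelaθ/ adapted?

zɛjnɛelaθ

Substitution: /f/ → /z/, /d/ → /j/, giving /zjnɛelaθ/.
The consonants /z/ cannot be parsed into a legal (C)(C)V(C) syllable (at most one coda consonant is licensed; onsets may contain at most 2 consonants).
Each unlicensed consonant becomes the onset of a new syllable: /z/ → /zɛ/.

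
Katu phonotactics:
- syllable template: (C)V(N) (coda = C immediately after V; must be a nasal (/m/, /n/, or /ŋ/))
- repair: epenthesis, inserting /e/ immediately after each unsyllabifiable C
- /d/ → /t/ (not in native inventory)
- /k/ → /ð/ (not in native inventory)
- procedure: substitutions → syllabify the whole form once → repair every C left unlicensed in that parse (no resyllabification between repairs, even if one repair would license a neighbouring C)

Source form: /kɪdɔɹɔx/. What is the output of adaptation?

ðɪtɔɹɔxe

Substitution: /k/ → /ð/, /d/ → /t/, giving /ðɪtɔɹɔx/.
Syllabifying with onset maximization leaves /x/ stranded (only a nasal (/m/, /n/, or /ŋ/) is licensed in coda position; onsets are limited to one consonant).
Epenthesis after each stranded consonant: /x/ → /xe/.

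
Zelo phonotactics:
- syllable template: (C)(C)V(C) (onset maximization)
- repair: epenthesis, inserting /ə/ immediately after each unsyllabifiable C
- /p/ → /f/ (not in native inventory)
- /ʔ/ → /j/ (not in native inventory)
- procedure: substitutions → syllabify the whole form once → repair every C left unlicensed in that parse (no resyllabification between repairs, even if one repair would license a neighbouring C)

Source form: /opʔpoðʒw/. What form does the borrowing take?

ofjfoðʒəwə

Substitution: /p/ → /f/, /ʔ/ → /j/, giving /ofjfoðʒw/.
Under (C)(C)V(C), the unsyllabifiable consonants are /ʒ/, /w/ (at most one coda consonant is licensed; onsets may contain at most 2 consonants).
Epenthesis after each stranded consonant: /ʒ/ → /ʒə/, /w/ → /wə/.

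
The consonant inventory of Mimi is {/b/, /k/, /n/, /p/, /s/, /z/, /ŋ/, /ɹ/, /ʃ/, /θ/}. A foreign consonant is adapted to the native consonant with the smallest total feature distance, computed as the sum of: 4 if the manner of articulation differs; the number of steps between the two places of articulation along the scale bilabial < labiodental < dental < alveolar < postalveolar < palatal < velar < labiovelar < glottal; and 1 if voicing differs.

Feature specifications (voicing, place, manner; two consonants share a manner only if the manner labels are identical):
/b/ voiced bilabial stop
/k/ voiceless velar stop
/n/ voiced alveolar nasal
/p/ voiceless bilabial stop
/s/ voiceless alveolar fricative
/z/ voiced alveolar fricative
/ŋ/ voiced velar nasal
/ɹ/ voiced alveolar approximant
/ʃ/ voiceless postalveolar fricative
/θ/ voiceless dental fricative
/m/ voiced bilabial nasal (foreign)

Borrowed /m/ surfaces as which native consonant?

/n/ is closest: same manner (nasal), place distance 3 (bilabial→alveolar), same voicing; total 3. Next closest is /b/ at distance 4.

n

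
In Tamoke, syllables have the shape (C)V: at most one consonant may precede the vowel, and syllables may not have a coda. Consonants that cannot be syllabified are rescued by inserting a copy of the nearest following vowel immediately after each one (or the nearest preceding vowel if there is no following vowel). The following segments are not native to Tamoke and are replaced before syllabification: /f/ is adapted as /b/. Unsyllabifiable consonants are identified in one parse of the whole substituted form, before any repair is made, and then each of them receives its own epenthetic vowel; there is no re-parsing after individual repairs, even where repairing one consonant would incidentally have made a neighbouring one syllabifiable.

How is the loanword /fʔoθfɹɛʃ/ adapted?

Substitution: /f/ → /b/, giving /bʔoθbɹɛʃ/.
Under (C)V, the unsyllabifiable consonants are /b/, /θ/, /b/, /ʃ/ (no codas are permitted; onsets are limited to one consonant).
Inserting the epenthetic vowel yields /b/ → /bo/, /θ/ → /θɛ/, /b/ → /bɛ/, /ʃ/ → /ʃɛ/.

boʔoθɛbɛɹɛʃɛ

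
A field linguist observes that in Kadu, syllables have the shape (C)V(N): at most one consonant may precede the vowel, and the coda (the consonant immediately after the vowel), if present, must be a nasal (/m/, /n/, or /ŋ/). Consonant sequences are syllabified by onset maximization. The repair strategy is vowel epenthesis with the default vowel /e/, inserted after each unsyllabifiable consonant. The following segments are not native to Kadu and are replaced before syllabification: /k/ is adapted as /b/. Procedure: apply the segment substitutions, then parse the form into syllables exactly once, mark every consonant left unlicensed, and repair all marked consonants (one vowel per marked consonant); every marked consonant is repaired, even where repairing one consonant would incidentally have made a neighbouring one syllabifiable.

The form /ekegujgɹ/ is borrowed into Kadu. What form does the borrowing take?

ebegujegeɹe

Substitution: /k/ → /b/, giving /ebegujgɹ/.
Syllabifying with onset maximization leaves /j/, /g/, /ɹ/ stranded (only a nasal (/m/, /n/, or /ŋ/) is licensed in coda position; onsets are limited to one consonant).
Epenthesis after each stranded consonant: /j/ → /je/, /g/ → /ge/, /ɹ/ → /ɹe/.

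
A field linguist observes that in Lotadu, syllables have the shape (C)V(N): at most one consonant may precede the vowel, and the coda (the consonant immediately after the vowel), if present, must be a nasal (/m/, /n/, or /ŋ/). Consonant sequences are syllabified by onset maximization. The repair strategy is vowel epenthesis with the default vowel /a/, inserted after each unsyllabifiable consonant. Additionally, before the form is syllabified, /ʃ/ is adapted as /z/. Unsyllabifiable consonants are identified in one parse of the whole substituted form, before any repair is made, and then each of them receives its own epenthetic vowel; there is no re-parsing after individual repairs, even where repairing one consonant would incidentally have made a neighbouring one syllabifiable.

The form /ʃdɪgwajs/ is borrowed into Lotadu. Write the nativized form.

Substitution: /ʃ/ → /z/, giving /zdɪgwajs/.
The consonants /z/, /g/, /j/, /s/ cannot be parsed into a legal (C)V(N) syllable (only a nasal (/m/, /n/, or /ŋ/) is licensed in coda position; onsets are limited to one consonant).
Inserting the epenthetic vowel yields /z/ → /za/, /g/ → /ga/, /j/ → /ja/, /s/ → /sa/.

zadɪgawajasa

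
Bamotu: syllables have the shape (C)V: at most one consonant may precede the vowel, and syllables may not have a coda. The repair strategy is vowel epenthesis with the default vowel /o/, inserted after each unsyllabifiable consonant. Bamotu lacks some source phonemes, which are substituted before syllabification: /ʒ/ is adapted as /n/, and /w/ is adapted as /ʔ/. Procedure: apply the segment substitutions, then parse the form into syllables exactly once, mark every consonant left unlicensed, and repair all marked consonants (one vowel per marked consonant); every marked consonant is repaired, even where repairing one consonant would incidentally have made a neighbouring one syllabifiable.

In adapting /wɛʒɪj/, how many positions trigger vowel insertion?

1

After substitution the input is /ʔɛnɪj/.
The unsyllabifiable consonants are /j/; each receives one epenthetic vowel.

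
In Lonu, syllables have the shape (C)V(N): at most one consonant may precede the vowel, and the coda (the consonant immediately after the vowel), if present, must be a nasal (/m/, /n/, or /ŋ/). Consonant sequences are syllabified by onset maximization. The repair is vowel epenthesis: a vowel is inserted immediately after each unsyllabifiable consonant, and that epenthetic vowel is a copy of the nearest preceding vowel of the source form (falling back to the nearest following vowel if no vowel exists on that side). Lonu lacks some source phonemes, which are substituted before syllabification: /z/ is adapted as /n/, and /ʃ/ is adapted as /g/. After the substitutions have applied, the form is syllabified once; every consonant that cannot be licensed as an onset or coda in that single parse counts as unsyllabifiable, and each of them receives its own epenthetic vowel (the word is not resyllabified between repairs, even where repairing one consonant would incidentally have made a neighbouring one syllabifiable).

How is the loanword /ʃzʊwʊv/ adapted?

Substitution: /ʃ/ → /g/, /z/ → /n/, giving /gnʊwʊv/.
Syllabifying with onset maximization leaves /g/, /v/ stranded (only a nasal (/m/, /n/, or /ŋ/) is licensed in coda position; onsets are limited to one consonant).
Each unlicensed consonant becomes the onset of a new syllable: /g/ → /gʊ/, /v/ → /vʊ/.

gʊnʊwʊvʊ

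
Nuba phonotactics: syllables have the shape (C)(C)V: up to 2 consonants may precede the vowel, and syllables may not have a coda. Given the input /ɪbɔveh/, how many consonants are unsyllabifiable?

1

Syllabifying with onset maximization leaves /h/ stranded (no codas are permitted; onsets may contain at most 2 consonants).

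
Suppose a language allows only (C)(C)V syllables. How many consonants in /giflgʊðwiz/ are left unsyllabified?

2

The consonants /f/, /z/ cannot be parsed into a legal (C)(C)V syllable (no codas are permitted; onsets may contain at most 2 consonants).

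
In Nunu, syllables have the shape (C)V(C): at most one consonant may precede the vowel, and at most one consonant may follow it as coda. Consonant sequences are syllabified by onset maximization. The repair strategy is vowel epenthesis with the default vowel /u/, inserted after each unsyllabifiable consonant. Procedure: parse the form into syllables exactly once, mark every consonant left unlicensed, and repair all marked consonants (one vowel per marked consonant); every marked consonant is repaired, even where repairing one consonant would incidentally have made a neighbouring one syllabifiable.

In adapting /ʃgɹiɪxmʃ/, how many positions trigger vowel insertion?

4

The unsyllabifiable consonants are /ʃ/, /g/, /m/, /ʃ/; each receives one epenthetic vowel.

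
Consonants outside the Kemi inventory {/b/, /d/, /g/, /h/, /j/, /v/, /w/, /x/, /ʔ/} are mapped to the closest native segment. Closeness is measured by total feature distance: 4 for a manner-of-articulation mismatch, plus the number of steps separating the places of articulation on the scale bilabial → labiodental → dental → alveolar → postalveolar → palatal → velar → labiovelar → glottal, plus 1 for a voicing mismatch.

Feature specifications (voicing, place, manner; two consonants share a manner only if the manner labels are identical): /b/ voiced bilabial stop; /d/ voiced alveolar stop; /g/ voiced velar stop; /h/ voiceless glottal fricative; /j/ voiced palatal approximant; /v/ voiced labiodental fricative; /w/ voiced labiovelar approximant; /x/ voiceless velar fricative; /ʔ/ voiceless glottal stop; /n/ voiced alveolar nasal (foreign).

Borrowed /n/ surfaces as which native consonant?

/d/ is closest: manner differs (nasal→stop, +4), place distance 0 (alveolar→alveolar), same voicing; total 4. Next closest is /j/ at distance 6.

d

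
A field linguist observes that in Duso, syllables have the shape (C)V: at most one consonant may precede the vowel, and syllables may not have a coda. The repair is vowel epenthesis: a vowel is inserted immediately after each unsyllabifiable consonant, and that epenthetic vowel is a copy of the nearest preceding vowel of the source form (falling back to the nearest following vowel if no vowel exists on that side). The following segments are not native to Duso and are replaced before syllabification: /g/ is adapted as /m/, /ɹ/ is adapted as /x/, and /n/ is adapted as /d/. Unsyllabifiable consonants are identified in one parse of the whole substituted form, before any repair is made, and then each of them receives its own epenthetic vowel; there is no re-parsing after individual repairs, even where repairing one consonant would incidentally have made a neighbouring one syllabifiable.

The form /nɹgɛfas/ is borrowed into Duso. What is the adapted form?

dɛxɛmɛfasa

Substitution: /n/ → /d/, /ɹ/ → /x/, /g/ → /m/, giving /dxmɛfas/.
Under (C)V, the unsyllabifiable consonants are /d/, /x/, /s/ (no codas are permitted; onsets are limited to one consonant).
Each unlicensed consonant becomes the onset of a new syllable: /d/ → /dɛ/, /x/ → /xɛ/, /s/ → /sa/.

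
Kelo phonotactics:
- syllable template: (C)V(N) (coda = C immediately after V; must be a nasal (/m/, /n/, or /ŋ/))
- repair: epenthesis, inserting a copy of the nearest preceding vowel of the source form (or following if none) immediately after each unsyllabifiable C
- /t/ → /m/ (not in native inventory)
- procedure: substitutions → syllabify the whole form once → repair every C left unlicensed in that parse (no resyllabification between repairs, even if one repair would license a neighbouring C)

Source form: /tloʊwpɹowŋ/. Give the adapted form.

Substitution: /t/ → /m/, giving /mloʊwpɹowŋ/.
The consonants /m/, /w/, /p/, /w/, /ŋ/ cannot be parsed into a legal (C)V(N) syllable (only a nasal (/m/, /n/, or /ŋ/) is licensed in coda position; onsets are limited to one consonant).
Each unlicensed consonant becomes the onset of a new syllable: /m/ → /mo/, /w/ → /wʊ/, /p/ → /pʊ/, /w/ → /wo/, /ŋ/ → /ŋo/.

moloʊwʊpʊɹowoŋo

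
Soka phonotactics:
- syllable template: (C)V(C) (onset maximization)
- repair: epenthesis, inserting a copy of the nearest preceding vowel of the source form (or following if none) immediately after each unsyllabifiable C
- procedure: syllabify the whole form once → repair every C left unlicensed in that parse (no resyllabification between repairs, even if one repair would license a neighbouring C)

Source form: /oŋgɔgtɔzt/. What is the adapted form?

oŋgɔgtɔztɔ

Syllabifying with onset maximization leaves /t/ stranded (at most one coda consonant is licensed; onsets are limited to one consonant).
Inserting the epenthetic vowel yields /t/ → /tɔ/.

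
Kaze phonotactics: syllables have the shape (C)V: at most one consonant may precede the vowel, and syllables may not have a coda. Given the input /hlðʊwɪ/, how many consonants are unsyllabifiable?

The consonants /h/, /l/ cannot be parsed into a legal (C)V syllable (no codas are permitted; onsets are limited to one consonant).

2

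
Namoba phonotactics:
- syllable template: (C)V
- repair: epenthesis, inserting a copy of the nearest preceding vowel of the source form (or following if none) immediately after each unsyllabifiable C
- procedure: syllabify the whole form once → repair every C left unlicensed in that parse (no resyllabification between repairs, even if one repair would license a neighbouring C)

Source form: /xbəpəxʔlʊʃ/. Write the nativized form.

xəbəpəxəʔəlʊʃʊ

Syllabifying with onset maximization leaves /x/, /x/, /ʔ/, /ʃ/ stranded (no codas are permitted; onsets are limited to one consonant).
Each unlicensed consonant becomes the onset of a new syllable: /x/ → /xə/, /x/ → /xə/, /ʔ/ → /ʔə/, /ʃ/ → /ʃʊ/.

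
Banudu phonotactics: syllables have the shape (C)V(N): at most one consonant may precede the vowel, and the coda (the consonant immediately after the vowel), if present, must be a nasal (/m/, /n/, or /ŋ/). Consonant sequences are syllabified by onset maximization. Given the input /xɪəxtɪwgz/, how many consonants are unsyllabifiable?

Under (C)V(N), the unsyllabifiable consonants are /x/, /w/, /g/, /z/ (only a nasal (/m/, /n/, or /ŋ/) is licensed in coda position; onsets are limited to one consonant).

4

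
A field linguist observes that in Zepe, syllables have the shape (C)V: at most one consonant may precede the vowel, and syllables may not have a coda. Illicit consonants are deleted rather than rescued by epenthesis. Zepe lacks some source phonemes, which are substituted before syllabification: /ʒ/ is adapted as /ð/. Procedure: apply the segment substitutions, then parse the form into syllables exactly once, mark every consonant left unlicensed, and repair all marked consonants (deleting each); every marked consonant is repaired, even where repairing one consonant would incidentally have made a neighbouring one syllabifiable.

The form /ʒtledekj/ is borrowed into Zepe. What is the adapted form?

lede

Substitution: /ʒ/ → /ð/, giving /ðtledekj/.
The consonants /ð/, /t/, /k/, /j/ cannot be parsed into a legal (C)V syllable (no codas are permitted; onsets are limited to one consonant).
Each unlicensed consonant is deleted: /ð/, /t/, /k/, /j/.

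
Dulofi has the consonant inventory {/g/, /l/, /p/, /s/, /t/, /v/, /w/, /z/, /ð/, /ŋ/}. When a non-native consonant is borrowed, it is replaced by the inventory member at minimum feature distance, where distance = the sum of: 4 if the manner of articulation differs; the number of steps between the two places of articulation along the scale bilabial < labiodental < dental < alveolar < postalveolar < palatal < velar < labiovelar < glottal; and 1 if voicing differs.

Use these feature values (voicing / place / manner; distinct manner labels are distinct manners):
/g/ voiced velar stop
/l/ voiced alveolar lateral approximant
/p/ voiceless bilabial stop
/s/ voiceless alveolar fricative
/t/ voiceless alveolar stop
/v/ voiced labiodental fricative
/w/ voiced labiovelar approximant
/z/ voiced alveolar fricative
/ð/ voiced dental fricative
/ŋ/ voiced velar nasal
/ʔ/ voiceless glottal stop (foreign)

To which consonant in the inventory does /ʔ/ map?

g

/g/ is closest: same manner (stop), place distance 2 (glottal→velar), voicing differs (+1); total 3. Next closest is /t/ at distance 5.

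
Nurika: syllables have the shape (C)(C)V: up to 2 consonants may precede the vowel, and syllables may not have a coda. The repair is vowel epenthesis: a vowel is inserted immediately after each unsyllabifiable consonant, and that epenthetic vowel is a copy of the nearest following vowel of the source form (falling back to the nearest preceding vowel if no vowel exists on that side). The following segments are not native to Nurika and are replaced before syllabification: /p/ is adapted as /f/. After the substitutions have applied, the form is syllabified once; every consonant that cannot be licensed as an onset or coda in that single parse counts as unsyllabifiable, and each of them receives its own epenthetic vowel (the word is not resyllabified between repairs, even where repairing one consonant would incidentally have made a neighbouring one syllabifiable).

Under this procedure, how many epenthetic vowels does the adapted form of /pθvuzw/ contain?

3

After substitution the input is /fθvuzw/.
The unsyllabifiable consonants are /f/, /z/, /w/; each receives one epenthetic vowel.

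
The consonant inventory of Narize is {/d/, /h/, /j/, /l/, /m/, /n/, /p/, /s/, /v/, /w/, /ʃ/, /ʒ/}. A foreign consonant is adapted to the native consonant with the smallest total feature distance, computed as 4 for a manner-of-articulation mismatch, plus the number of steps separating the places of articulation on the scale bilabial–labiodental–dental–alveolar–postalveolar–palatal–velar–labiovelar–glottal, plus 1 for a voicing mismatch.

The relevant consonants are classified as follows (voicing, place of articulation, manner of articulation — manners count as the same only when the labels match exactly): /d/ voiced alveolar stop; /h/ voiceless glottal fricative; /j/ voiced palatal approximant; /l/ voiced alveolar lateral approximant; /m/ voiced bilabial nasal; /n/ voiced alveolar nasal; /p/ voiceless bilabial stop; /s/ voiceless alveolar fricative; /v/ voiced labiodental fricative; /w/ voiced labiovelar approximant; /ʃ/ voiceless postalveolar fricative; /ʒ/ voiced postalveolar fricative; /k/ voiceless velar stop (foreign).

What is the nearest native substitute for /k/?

d

/d/ is closest: same manner (stop), place distance 3 (velar→alveolar), voicing differs (+1); total 4. Next closest is /h/ at distance 6.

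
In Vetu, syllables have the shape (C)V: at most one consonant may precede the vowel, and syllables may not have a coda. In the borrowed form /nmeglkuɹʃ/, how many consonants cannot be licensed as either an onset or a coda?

Under (C)V, the unsyllabifiable consonants are /n/, /g/, /l/, /ɹ/, /ʃ/ (no codas are permitted; onsets are limited to one consonant).

5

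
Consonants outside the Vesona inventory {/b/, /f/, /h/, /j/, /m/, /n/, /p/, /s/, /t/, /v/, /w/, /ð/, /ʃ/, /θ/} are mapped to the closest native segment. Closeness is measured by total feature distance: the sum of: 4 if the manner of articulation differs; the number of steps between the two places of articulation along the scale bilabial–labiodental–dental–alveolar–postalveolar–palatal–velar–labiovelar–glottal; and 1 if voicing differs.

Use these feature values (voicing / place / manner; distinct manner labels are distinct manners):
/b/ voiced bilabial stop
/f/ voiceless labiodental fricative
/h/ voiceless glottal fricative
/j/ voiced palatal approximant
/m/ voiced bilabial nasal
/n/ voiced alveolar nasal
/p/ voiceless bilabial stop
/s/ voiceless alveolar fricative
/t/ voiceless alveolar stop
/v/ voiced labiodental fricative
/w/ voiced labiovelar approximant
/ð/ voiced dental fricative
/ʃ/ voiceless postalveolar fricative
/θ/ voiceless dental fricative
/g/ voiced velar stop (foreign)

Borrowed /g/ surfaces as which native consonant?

/t/ is closest: same manner (stop), place distance 3 (velar→alveolar), voicing differs (+1); total 4. Next closest is /j/ at distance 5.

t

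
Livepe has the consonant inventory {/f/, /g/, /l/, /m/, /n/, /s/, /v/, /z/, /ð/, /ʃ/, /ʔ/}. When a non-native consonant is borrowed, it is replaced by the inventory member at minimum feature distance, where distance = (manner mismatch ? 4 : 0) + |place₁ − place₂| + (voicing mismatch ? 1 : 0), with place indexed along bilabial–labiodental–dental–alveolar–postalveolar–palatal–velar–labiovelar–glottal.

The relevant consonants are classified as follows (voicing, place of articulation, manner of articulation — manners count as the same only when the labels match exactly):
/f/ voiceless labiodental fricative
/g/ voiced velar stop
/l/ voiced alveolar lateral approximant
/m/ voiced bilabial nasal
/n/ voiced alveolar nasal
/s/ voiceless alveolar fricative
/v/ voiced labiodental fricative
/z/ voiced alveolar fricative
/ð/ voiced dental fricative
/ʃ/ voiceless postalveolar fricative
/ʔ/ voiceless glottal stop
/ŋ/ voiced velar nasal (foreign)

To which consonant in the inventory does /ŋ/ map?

n

/n/ is closest: same manner (nasal), place distance 3 (velar→alveolar), same voicing; total 3. Next closest is /g/ at distance 4.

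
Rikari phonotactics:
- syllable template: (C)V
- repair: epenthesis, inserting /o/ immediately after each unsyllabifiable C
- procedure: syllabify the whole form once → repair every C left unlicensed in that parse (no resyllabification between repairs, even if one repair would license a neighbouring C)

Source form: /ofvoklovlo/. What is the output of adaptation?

ofovokolovolo

Under (C)V, the unsyllabifiable consonants are /f/, /k/, /v/ (no codas are permitted; onsets are limited to one consonant).
Each unlicensed consonant becomes the onset of a new syllable: /f/ → /fo/, /k/ → /ko/, /v/ → /vo/.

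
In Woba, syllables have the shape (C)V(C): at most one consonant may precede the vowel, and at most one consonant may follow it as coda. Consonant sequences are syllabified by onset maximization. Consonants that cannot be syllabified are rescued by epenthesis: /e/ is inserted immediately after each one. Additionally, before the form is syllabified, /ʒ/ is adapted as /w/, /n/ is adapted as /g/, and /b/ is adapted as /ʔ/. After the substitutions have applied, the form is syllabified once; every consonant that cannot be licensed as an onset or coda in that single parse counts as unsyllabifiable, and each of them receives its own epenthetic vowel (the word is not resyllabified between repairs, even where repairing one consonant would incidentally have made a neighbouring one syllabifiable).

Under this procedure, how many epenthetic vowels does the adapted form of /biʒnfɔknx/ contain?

3

After substitution the input is /ʔiwgfɔkgx/.
The unsyllabifiable consonants are /g/, /g/, /x/; each receives one epenthetic vowel.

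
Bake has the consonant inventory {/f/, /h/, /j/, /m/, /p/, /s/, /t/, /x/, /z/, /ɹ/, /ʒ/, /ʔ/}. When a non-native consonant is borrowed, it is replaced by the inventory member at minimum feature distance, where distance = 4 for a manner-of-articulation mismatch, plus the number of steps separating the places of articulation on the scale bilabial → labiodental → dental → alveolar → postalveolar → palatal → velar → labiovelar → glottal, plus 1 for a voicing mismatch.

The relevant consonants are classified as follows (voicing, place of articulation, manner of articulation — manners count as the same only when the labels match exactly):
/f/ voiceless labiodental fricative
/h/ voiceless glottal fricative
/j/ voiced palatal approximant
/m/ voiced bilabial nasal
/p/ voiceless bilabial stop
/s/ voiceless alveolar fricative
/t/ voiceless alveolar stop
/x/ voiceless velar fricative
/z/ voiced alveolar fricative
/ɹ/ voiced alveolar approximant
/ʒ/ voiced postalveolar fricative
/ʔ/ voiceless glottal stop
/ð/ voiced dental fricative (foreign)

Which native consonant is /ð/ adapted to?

/z/ is closest: same manner (fricative), place distance 1 (dental→alveolar), same voicing; total 1. Next closest is /f/ at distance 2.

z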